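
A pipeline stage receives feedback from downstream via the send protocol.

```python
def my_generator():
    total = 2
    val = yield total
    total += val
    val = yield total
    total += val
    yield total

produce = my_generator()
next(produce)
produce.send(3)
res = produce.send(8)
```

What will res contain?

Step 1: next() -> yield total=2.
Step 2: send(3) -> val=3, total = 2+3 = 5, yield 5.
Step 3: send(8) -> val=8, total = 5+8 = 13, yield 13.
Therefore res = 13.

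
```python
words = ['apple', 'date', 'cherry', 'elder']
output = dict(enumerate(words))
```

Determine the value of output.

Step 1: enumerate pairs indices with words:
  0 -> 'apple'
  1 -> 'date'
  2 -> 'cherry'
  3 -> 'elder'
Therefore output = {0: 'apple', 1: 'date', 2: 'cherry', 3: 'elder'}.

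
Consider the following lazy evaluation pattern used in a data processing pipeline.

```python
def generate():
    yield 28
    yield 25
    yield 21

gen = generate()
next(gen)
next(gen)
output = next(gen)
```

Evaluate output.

Step 1: generate() creates a generator.
Step 2: next(gen) yields 28 (consumed and discarded).
Step 3: next(gen) yields 25 (consumed and discarded).
Step 4: next(gen) yields 21, assigned to output.
Therefore output = 21.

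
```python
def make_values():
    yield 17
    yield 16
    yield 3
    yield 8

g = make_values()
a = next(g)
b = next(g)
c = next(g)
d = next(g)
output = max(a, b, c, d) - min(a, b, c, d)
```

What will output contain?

Step 1: Create generator and consume all values:
  a = next(g) = 17
  b = next(g) = 16
  c = next(g) = 3
  d = next(g) = 8
Step 2: max = 17, min = 3, output = 17 - 3 = 14.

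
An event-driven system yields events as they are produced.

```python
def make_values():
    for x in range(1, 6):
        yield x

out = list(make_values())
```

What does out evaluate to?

Step 1: The generator yields each value from range(1, 6).
Step 2: list() consumes all yields: [1, 2, 3, 4, 5].
Therefore out = [1, 2, 3, 4, 5].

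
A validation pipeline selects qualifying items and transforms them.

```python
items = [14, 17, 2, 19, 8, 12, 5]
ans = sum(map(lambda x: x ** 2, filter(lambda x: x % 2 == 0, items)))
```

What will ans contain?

Step 1: Filter even numbers from [14, 17, 2, 19, 8, 12, 5]: [14, 2, 8, 12]
Step 2: Square each: [196, 4, 64, 144]
Step 3: Sum = 408.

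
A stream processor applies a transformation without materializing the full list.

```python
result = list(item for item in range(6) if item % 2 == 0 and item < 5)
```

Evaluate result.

Step 1: Filter range(6) where item % 2 == 0 and item < 5:
  item=0: both conditions met, included
  item=1: excluded (1 % 2 != 0)
  item=2: both conditions met, included
  item=3: excluded (3 % 2 != 0)
  item=4: both conditions met, included
  item=5: excluded (5 % 2 != 0, 5 >= 5)
Therefore result = [0, 2, 4].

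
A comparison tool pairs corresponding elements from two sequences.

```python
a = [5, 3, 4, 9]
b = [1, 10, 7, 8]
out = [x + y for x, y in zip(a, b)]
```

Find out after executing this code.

Step 1: Add corresponding elements:
  5 + 1 = 6
  3 + 10 = 13
  4 + 7 = 11
  9 + 8 = 17
Therefore out = [6, 13, 11, 17].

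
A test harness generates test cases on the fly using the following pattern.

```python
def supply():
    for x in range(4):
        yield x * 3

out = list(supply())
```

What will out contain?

Step 1: For each x in range(4), yield x * 3:
  x=0: yield 0 * 3 = 0
  x=1: yield 1 * 3 = 3
  x=2: yield 2 * 3 = 6
  x=3: yield 3 * 3 = 9
Therefore out = [0, 3, 6, 9].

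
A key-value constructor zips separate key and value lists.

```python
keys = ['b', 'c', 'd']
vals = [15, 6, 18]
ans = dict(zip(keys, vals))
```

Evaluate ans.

Step 1: zip pairs keys with values:
  'b' -> 15
  'c' -> 6
  'd' -> 18
Therefore ans = {'b': 15, 'c': 6, 'd': 18}.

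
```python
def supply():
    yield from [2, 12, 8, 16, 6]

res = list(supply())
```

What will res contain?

Step 1: yield from delegates to the iterable, yielding each element.
Step 2: Collected values: [2, 12, 8, 16, 6].
Therefore res = [2, 12, 8, 16, 6].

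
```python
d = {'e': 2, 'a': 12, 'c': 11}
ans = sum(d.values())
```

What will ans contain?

Step 1: d.values() = [2, 12, 11].
Step 2: sum = 25.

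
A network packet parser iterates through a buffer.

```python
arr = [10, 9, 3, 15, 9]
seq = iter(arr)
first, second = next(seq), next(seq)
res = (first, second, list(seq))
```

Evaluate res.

Step 1: Create iterator over [10, 9, 3, 15, 9].
Step 2: first = 10, second = 9.
Step 3: Remaining elements: [3, 15, 9].
Therefore res = (10, 9, [3, 15, 9]).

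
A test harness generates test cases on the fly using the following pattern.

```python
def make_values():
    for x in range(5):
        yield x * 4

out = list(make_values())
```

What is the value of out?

Step 1: For each x in range(5), yield x * 4:
  x=0: yield 0 * 4 = 0
  x=1: yield 1 * 4 = 4
  x=2: yield 2 * 4 = 8
  x=3: yield 3 * 4 = 12
  x=4: yield 4 * 4 = 16
Therefore out = [0, 4, 8, 12, 16].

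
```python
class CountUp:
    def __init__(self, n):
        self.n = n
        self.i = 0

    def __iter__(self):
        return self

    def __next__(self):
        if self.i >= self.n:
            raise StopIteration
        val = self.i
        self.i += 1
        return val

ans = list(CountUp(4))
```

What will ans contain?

Step 1: CountUp(4) creates an iterator counting 0 to 3.
Step 2: list() consumes all values: [0, 1, 2, 3].
Therefore ans = [0, 1, 2, 3].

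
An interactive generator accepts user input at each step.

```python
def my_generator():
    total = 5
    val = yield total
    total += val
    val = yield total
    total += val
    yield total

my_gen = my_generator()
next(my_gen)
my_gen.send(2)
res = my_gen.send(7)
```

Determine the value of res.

Step 1: next() -> yield total=5.
Step 2: send(2) -> val=2, total = 5+2 = 7, yield 7.
Step 3: send(7) -> val=7, total = 7+7 = 14, yield 14.
Therefore res = 14.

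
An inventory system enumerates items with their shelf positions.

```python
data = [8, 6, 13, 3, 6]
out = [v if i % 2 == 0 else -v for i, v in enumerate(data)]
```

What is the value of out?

Step 1: For each (i, v), keep v if i is even, negate if odd:
  i=0 (even): keep 8
  i=1 (odd): negate to -6
  i=2 (even): keep 13
  i=3 (odd): negate to -3
  i=4 (even): keep 6
Therefore out = [8, -6, 13, -3, 6].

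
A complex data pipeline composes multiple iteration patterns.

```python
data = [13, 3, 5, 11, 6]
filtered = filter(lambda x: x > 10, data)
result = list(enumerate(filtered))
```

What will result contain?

Step 1: Filter [13, 3, 5, 11, 6] for > 10: [13, 11].
Step 2: enumerate re-indexes from 0: [(0, 13), (1, 11)].
Therefore result = [(0, 13), (1, 11)].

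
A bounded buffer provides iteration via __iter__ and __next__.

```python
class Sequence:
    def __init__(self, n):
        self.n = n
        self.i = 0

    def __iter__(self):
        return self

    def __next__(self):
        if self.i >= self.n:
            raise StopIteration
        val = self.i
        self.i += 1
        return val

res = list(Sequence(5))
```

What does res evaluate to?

Step 1: Sequence(5) creates an iterator counting 0 to 4.
Step 2: list() consumes all values: [0, 1, 2, 3, 4].
Therefore res = [0, 1, 2, 3, 4].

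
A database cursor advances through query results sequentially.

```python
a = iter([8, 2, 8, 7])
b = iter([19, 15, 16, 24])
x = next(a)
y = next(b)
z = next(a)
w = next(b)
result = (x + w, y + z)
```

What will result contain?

Step 1: a iterates [8, 2, 8, 7], b iterates [19, 15, 16, 24].
Step 2: x = next(a) = 8, y = next(b) = 19.
Step 3: z = next(a) = 2, w = next(b) = 15.
Step 4: result = (8 + 15, 19 + 2) = (23, 21).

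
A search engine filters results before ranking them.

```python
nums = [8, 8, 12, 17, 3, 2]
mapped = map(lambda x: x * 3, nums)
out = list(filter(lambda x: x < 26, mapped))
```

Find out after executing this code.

Step 1: Map x * 3:
  8 -> 24
  8 -> 24
  12 -> 36
  17 -> 51
  3 -> 9
  2 -> 6
Step 2: Filter for < 26:
  24: kept
  24: kept
  36: removed
  51: removed
  9: kept
  6: kept
Therefore out = [24, 24, 9, 6].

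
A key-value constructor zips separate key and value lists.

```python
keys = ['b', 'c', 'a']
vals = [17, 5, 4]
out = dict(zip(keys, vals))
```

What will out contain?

Step 1: zip pairs keys with values:
  'b' -> 17
  'c' -> 5
  'a' -> 4
Therefore out = {'b': 17, 'c': 5, 'a': 4}.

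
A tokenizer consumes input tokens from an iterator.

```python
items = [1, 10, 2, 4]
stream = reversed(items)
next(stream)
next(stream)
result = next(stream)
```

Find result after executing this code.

Step 1: reversed([1, 10, 2, 4]) gives iterator: [4, 2, 10, 1].
Step 2: First next() = 4, second next() = 2.
Step 3: Third next() = 10.
Therefore result = 10.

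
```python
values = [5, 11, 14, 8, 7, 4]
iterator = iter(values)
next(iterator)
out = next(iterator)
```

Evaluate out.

Step 1: Create iterator over [5, 11, 14, 8, 7, 4].
Step 2: next() consumes 5.
Step 3: next() returns 11.
Therefore out = 11.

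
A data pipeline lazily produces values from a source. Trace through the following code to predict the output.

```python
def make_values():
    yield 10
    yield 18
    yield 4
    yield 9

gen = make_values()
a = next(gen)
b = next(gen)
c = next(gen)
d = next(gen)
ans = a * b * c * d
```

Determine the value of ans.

Step 1: Create generator and consume all values:
  a = next(gen) = 10
  b = next(gen) = 18
  c = next(gen) = 4
  d = next(gen) = 9
Step 2: ans = 10 * 18 * 4 * 9 = 6480.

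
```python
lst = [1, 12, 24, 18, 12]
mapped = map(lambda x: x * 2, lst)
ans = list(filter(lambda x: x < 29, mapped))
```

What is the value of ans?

Step 1: Map x * 2:
  1 -> 2
  12 -> 24
  24 -> 48
  18 -> 36
  12 -> 24
Step 2: Filter for < 29:
  2: kept
  24: kept
  48: removed
  36: removed
  24: kept
Therefore ans = [2, 24, 24].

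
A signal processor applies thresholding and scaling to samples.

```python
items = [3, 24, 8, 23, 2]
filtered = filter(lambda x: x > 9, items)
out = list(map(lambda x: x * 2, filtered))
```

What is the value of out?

Step 1: Filter items for elements > 9:
  3: removed
  24: kept
  8: removed
  23: kept
  2: removed
Step 2: Map x * 2 on filtered [24, 23]:
  24 -> 48
  23 -> 46
Therefore out = [48, 46].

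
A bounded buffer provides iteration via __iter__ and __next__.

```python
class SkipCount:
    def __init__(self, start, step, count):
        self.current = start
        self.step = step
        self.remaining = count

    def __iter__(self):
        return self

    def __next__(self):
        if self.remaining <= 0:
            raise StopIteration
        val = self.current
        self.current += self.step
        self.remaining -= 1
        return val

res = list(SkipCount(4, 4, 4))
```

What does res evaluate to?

Step 1: SkipCount starts at 4, increments by 4, for 4 steps:
  Yield 4, then current += 4
  Yield 8, then current += 4
  Yield 12, then current += 4
  Yield 16, then current += 4
Therefore res = [4, 8, 12, 16].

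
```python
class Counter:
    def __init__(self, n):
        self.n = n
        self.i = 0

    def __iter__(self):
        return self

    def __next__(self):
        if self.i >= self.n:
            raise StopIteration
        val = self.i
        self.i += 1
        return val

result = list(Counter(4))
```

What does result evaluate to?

Step 1: Counter(4) creates an iterator counting 0 to 3.
Step 2: list() consumes all values: [0, 1, 2, 3].
Therefore result = [0, 1, 2, 3].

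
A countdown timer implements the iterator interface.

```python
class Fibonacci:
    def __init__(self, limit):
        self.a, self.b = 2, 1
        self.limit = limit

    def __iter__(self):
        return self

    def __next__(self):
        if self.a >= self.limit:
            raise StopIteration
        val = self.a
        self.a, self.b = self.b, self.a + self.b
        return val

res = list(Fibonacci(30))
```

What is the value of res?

Step 1: Fibonacci-like sequence (a=2, b=1) until >= 30:
  Yield 2, then a,b = 1,3
  Yield 1, then a,b = 3,4
  Yield 3, then a,b = 4,7
  Yield 4, then a,b = 7,11
  Yield 7, then a,b = 11,18
  Yield 11, then a,b = 18,29
  Yield 18, then a,b = 29,47
  Yield 29, then a,b = 47,76
Step 2: 47 >= 30, stop.
Therefore res = [2, 1, 3, 4, 7, 11, 18, 29].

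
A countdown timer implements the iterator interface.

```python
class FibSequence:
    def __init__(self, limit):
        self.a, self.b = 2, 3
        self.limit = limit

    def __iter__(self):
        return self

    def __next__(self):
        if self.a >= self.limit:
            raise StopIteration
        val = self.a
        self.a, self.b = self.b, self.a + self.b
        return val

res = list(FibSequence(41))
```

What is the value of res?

Step 1: Fibonacci-like sequence (a=2, b=3) until >= 41:
  Yield 2, then a,b = 3,5
  Yield 3, then a,b = 5,8
  Yield 5, then a,b = 8,13
  Yield 8, then a,b = 13,21
  Yield 13, then a,b = 21,34
  Yield 21, then a,b = 34,55
  Yield 34, then a,b = 55,89
Step 2: 55 >= 41, stop.
Therefore res = [2, 3, 5, 8, 13, 21, 34].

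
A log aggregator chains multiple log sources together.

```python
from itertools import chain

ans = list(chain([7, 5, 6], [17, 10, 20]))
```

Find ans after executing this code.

Step 1: chain() concatenates iterables: [7, 5, 6] + [17, 10, 20].
Therefore ans = [7, 5, 6, 17, 10, 20].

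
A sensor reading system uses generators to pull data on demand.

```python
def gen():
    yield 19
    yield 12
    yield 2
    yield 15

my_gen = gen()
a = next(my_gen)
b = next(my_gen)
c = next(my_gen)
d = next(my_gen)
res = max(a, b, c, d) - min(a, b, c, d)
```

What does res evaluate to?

Step 1: Create generator and consume all values:
  a = next(my_gen) = 19
  b = next(my_gen) = 12
  c = next(my_gen) = 2
  d = next(my_gen) = 15
Step 2: max = 19, min = 2, res = 19 - 2 = 17.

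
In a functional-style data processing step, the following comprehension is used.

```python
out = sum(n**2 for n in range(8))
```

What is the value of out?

Step 1: Compute n**2 for each n in range(8):
  n=0: 0**2 = 0
  n=1: 1**2 = 1
  n=2: 2**2 = 4
  n=3: 3**2 = 9
  n=4: 4**2 = 16
  n=5: 5**2 = 25
  n=6: 6**2 = 36
  n=7: 7**2 = 49
Step 2: sum = 0 + 1 + 4 + 9 + 16 + 25 + 36 + 49 = 140.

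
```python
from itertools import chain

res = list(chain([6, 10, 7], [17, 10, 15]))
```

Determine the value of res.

Step 1: chain() concatenates iterables: [6, 10, 7] + [17, 10, 15].
Therefore res = [6, 10, 7, 17, 10, 15].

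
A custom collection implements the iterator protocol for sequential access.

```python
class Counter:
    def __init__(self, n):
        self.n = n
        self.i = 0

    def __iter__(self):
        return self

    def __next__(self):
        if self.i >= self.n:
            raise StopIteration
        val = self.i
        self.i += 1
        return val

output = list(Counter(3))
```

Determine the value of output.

Step 1: Counter(3) creates an iterator counting 0 to 2.
Step 2: list() consumes all values: [0, 1, 2].
Therefore output = [0, 1, 2].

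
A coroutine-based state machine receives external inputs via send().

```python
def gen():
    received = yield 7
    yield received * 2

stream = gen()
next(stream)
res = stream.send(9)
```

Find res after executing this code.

Step 1: next(stream) advances to first yield, producing 7.
Step 2: send(9) resumes, received = 9.
Step 3: yield received * 2 = 9 * 2 = 18.
Therefore res = 18.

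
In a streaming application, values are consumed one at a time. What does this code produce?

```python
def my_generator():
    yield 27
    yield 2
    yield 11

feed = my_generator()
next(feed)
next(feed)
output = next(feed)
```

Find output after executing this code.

Step 1: my_generator() creates a generator.
Step 2: next(feed) yields 27 (consumed and discarded).
Step 3: next(feed) yields 2 (consumed and discarded).
Step 4: next(feed) yields 11, assigned to output.
Therefore output = 11.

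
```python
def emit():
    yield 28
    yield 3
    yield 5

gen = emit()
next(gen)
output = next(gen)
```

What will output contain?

Step 1: emit() creates a generator.
Step 2: next(gen) yields 28 (consumed and discarded).
Step 3: next(gen) yields 3, assigned to output.
Therefore output = 3.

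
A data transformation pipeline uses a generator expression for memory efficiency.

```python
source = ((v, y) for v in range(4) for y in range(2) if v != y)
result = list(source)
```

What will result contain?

Step 1: Nested generator over range(4) x range(2) where v != y:
  (0, 0): excluded (v == y)
  (0, 1): included
  (1, 0): included
  (1, 1): excluded (v == y)
  (2, 0): included
  (2, 1): included
  (3, 0): included
  (3, 1): included
Therefore result = [(0, 1), (1, 0), (2, 0), (2, 1), (3, 0), (3, 1)].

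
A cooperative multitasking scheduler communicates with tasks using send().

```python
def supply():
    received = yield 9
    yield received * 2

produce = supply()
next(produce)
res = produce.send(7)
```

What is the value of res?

Step 1: next(produce) advances to first yield, producing 9.
Step 2: send(7) resumes, received = 7.
Step 3: yield received * 2 = 7 * 2 = 14.
Therefore res = 14.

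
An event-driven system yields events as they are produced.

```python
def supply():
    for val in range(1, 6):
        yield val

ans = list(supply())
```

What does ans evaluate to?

Step 1: The generator yields each value from range(1, 6).
Step 2: list() consumes all yields: [1, 2, 3, 4, 5].
Therefore ans = [1, 2, 3, 4, 5].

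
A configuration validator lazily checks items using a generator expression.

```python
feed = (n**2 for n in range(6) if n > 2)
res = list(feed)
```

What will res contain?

Step 1: For range(6), keep n > 2, then square:
  n=0: 0 <= 2, excluded
  n=1: 1 <= 2, excluded
  n=2: 2 <= 2, excluded
  n=3: 3 > 2, yield 3**2 = 9
  n=4: 4 > 2, yield 4**2 = 16
  n=5: 5 > 2, yield 5**2 = 25
Therefore res = [9, 16, 25].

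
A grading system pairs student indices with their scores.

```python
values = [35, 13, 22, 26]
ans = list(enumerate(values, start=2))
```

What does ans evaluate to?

Step 1: enumerate with start=2:
  (2, 35)
  (3, 13)
  (4, 22)
  (5, 26)
Therefore ans = [(2, 35), (3, 13), (4, 22), (5, 26)].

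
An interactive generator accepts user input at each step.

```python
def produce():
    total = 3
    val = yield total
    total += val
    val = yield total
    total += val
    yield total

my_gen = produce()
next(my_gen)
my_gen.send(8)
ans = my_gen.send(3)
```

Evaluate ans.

Step 1: next() -> yield total=3.
Step 2: send(8) -> val=8, total = 3+8 = 11, yield 11.
Step 3: send(3) -> val=3, total = 11+3 = 14, yield 14.
Therefore ans = 14.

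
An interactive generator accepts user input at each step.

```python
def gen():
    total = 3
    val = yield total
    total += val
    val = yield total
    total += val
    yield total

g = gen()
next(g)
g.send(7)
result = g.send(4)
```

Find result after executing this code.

Step 1: next() -> yield total=3.
Step 2: send(7) -> val=7, total = 3+7 = 10, yield 10.
Step 3: send(4) -> val=4, total = 10+4 = 14, yield 14.
Therefore result = 14.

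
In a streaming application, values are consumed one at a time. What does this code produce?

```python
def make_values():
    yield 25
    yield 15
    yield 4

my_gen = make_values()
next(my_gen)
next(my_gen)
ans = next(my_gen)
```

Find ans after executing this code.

Step 1: make_values() creates a generator.
Step 2: next(my_gen) yields 25 (consumed and discarded).
Step 3: next(my_gen) yields 15 (consumed and discarded).
Step 4: next(my_gen) yields 4, assigned to ans.
Therefore ans = 4.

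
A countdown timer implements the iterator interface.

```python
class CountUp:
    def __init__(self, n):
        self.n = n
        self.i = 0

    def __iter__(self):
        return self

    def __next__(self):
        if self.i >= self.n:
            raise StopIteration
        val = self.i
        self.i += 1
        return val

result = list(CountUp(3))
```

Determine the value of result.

Step 1: CountUp(3) creates an iterator counting 0 to 2.
Step 2: list() consumes all values: [0, 1, 2].
Therefore result = [0, 1, 2].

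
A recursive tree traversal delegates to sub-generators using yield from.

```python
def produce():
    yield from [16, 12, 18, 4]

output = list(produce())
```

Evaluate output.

Step 1: yield from delegates to the iterable, yielding each element.
Step 2: Collected values: [16, 12, 18, 4].
Therefore output = [16, 12, 18, 4].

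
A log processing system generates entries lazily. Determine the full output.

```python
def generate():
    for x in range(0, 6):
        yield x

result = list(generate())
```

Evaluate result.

Step 1: The generator yields each value from range(0, 6).
Step 2: list() consumes all yields: [0, 1, 2, 3, 4, 5].
Therefore result = [0, 1, 2, 3, 4, 5].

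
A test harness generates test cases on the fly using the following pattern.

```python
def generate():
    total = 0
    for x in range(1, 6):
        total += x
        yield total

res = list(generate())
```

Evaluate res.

Step 1: Generator accumulates running sum:
  x=1: total = 1, yield 1
  x=2: total = 3, yield 3
  x=3: total = 6, yield 6
  x=4: total = 10, yield 10
  x=5: total = 15, yield 15
Therefore res = [1, 3, 6, 10, 15].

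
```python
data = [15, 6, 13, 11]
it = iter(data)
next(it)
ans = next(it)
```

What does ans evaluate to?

Step 1: Create iterator over [15, 6, 13, 11].
Step 2: next() consumes 15.
Step 3: next() returns 6.
Therefore ans = 6.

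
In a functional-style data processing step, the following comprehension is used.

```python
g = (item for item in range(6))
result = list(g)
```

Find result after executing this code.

Step 1: Generator expression iterates range(6): [0, 1, 2, 3, 4, 5].
Step 2: list() collects all values.
Therefore result = [0, 1, 2, 3, 4, 5].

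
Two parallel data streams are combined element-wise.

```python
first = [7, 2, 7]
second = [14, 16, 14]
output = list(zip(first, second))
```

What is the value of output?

Step 1: zip pairs elements at same index:
  Index 0: (7, 14)
  Index 1: (2, 16)
  Index 2: (7, 14)
Therefore output = [(7, 14), (2, 16), (7, 14)].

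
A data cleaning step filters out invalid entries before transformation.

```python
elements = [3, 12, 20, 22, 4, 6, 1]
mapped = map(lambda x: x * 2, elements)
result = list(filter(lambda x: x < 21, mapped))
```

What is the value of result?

Step 1: Map x * 2:
  3 -> 6
  12 -> 24
  20 -> 40
  22 -> 44
  4 -> 8
  6 -> 12
  1 -> 2
Step 2: Filter for < 21:
  6: kept
  24: removed
  40: removed
  44: removed
  8: kept
  12: kept
  2: kept
Therefore result = [6, 8, 12, 2].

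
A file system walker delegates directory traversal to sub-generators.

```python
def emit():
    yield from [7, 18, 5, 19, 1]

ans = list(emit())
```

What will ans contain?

Step 1: yield from delegates to the iterable, yielding each element.
Step 2: Collected values: [7, 18, 5, 19, 1].
Therefore ans = [7, 18, 5, 19, 1].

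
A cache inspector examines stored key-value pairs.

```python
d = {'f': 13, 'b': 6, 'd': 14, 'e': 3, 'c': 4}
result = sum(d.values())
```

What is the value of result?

Step 1: d.values() = [13, 6, 14, 3, 4].
Step 2: sum = 40.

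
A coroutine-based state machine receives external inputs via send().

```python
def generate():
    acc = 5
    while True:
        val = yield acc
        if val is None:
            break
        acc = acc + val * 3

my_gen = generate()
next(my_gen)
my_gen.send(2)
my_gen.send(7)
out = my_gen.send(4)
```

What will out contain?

Step 1: next() -> yield acc=5.
Step 2: send(2) -> val=2, acc = 5 + 2*3 = 11, yield 11.
Step 3: send(7) -> val=7, acc = 11 + 7*3 = 32, yield 32.
Step 4: send(4) -> val=4, acc = 32 + 4*3 = 44, yield 44.
Therefore out = 44.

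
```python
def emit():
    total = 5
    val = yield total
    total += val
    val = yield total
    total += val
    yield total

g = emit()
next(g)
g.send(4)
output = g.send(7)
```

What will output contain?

Step 1: next() -> yield total=5.
Step 2: send(4) -> val=4, total = 5+4 = 9, yield 9.
Step 3: send(7) -> val=7, total = 9+7 = 16, yield 16.
Therefore output = 16.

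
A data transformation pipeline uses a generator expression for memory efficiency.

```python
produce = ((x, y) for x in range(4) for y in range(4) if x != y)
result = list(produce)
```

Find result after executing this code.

Step 1: Nested generator over range(4) x range(4) where x != y:
  (0, 0): excluded (x == y)
  (0, 1): included
  (0, 2): included
  (0, 3): included
  (1, 0): included
  (1, 1): excluded (x == y)
  (1, 2): included
  (1, 3): included
  (2, 0): included
  (2, 1): included
  (2, 2): excluded (x == y)
  (2, 3): included
  (3, 0): included
  (3, 1): included
  (3, 2): included
  (3, 3): excluded (x == y)
Therefore result = [(0, 1), (0, 2), (0, 3), (1, 0), (1, 2), (1, 3), (2, 0), (2, 1), (2, 3), (3, 0), (3, 1), (3, 2)].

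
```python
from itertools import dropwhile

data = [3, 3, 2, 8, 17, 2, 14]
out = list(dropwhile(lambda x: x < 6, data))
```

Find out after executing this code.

Step 1: dropwhile drops elements while < 6:
  3 < 6: dropped
  3 < 6: dropped
  2 < 6: dropped
  8: kept (dropping stopped)
Step 2: Remaining elements kept regardless of condition.
Therefore out = [8, 17, 2, 14].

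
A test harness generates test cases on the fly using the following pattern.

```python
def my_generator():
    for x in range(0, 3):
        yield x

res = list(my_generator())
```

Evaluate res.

Step 1: The generator yields each value from range(0, 3).
Step 2: list() consumes all yields: [0, 1, 2].
Therefore res = [0, 1, 2].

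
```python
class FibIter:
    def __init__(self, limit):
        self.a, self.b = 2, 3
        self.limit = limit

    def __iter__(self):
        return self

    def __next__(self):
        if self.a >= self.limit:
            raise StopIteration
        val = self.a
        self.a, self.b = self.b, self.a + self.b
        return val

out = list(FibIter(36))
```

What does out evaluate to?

Step 1: Fibonacci-like sequence (a=2, b=3) until >= 36:
  Yield 2, then a,b = 3,5
  Yield 3, then a,b = 5,8
  Yield 5, then a,b = 8,13
  Yield 8, then a,b = 13,21
  Yield 13, then a,b = 21,34
  Yield 21, then a,b = 34,55
  Yield 34, then a,b = 55,89
Step 2: 55 >= 36, stop.
Therefore out = [2, 3, 5, 8, 13, 21, 34].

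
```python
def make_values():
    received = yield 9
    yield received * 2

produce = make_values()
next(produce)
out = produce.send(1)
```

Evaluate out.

Step 1: next(produce) advances to first yield, producing 9.
Step 2: send(1) resumes, received = 1.
Step 3: yield received * 2 = 1 * 2 = 2.
Therefore out = 2.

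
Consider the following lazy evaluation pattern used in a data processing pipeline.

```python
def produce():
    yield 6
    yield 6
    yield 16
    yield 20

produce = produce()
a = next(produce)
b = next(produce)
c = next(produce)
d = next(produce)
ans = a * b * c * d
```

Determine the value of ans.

Step 1: Create generator and consume all values:
  a = next(produce) = 6
  b = next(produce) = 6
  c = next(produce) = 16
  d = next(produce) = 20
Step 2: ans = 6 * 6 * 16 * 20 = 11520.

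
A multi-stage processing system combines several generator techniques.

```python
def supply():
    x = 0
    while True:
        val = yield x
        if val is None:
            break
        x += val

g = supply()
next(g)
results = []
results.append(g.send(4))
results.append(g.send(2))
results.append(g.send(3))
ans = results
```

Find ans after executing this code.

Step 1: next(g) -> yield 0.
Step 2: send(4) -> x = 4, yield 4.
Step 3: send(2) -> x = 6, yield 6.
Step 4: send(3) -> x = 9, yield 9.
Therefore ans = [4, 6, 9].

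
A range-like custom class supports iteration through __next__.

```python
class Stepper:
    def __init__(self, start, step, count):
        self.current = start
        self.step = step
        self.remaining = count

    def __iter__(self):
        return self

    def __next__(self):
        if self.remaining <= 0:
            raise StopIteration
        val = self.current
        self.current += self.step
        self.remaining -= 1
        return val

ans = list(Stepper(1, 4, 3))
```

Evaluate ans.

Step 1: Stepper starts at 1, increments by 4, for 3 steps:
  Yield 1, then current += 4
  Yield 5, then current += 4
  Yield 9, then current += 4
Therefore ans = [1, 5, 9].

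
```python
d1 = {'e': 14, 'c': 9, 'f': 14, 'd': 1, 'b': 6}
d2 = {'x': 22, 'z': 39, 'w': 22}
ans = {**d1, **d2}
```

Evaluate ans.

Step 1: Merge d1 and d2 (d2 values override on key conflicts).
Step 2: d1 has keys ['e', 'c', 'f', 'd', 'b'], d2 has keys ['x', 'z', 'w'].
Therefore ans = {'e': 14, 'c': 9, 'f': 14, 'd': 1, 'b': 6, 'x': 22, 'z': 39, 'w': 22}.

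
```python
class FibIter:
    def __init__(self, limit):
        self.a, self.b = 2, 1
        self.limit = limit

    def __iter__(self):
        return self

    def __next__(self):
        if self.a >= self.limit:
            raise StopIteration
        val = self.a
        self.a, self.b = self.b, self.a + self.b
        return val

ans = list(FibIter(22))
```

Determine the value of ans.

Step 1: Fibonacci-like sequence (a=2, b=1) until >= 22:
  Yield 2, then a,b = 1,3
  Yield 1, then a,b = 3,4
  Yield 3, then a,b = 4,7
  Yield 4, then a,b = 7,11
  Yield 7, then a,b = 11,18
  Yield 11, then a,b = 18,29
  Yield 18, then a,b = 29,47
Step 2: 29 >= 22, stop.
Therefore ans = [2, 1, 3, 4, 7, 11, 18].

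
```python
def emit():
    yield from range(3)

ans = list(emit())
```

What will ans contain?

Step 1: yield from delegates to the iterable, yielding each element.
Step 2: Collected values: [0, 1, 2].
Therefore ans = [0, 1, 2].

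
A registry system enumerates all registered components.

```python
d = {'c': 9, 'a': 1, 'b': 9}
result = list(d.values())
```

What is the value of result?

Step 1: d.values() returns the dictionary values in insertion order.
Therefore result = [9, 1, 9].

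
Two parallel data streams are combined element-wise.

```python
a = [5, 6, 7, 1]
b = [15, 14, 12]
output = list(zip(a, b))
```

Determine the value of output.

Step 1: zip stops at shortest (len(a)=4, len(b)=3):
  Index 0: (5, 15)
  Index 1: (6, 14)
  Index 2: (7, 12)
Step 2: Last element of a (1) has no pair, dropped.
Therefore output = [(5, 15), (6, 14), (7, 12)].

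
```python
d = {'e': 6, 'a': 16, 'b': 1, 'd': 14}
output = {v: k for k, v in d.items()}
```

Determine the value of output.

Step 1: Invert dict (swap keys and values):
  'e': 6 -> 6: 'e'
  'a': 16 -> 16: 'a'
  'b': 1 -> 1: 'b'
  'd': 14 -> 14: 'd'
Therefore output = {6: 'e', 16: 'a', 1: 'b', 14: 'd'}.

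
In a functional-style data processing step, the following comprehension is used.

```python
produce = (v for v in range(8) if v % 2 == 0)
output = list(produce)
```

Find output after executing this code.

Step 1: Filter range(8) keeping only even values:
  v=0: even, included
  v=1: odd, excluded
  v=2: even, included
  v=3: odd, excluded
  v=4: even, included
  v=5: odd, excluded
  v=6: even, included
  v=7: odd, excluded
Therefore output = [0, 2, 4, 6].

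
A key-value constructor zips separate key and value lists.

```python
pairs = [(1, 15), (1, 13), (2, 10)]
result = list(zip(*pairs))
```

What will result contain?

Step 1: zip(*pairs) transposes: unzips [(1, 15), (1, 13), (2, 10)] into separate sequences.
Step 2: First elements: (1, 1, 2), second elements: (15, 13, 10).
Therefore result = [(1, 1, 2), (15, 13, 10)].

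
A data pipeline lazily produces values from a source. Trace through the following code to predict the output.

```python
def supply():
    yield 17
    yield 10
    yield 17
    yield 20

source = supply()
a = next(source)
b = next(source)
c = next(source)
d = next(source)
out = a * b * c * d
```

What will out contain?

Step 1: Create generator and consume all values:
  a = next(source) = 17
  b = next(source) = 10
  c = next(source) = 17
  d = next(source) = 20
Step 2: out = 17 * 10 * 17 * 20 = 57800.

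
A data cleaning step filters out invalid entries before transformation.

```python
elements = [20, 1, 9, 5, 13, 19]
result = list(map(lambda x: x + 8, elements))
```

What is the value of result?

Step 1: Apply lambda x: x + 8 to each element:
  20 -> 28
  1 -> 9
  9 -> 17
  5 -> 13
  13 -> 21
  19 -> 27
Therefore result = [28, 9, 17, 13, 21, 27].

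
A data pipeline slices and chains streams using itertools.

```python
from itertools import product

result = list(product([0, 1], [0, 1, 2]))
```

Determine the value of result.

Step 1: product([0, 1], [0, 1, 2]) gives all pairs:
  (0, 0)
  (0, 1)
  (0, 2)
  (1, 0)
  (1, 1)
  (1, 2)
Therefore result = [(0, 0), (0, 1), (0, 2), (1, 0), (1, 1), (1, 2)].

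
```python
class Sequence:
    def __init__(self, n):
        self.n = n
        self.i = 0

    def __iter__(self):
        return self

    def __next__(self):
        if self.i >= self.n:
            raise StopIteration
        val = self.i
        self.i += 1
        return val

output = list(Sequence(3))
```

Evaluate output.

Step 1: Sequence(3) creates an iterator counting 0 to 2.
Step 2: list() consumes all values: [0, 1, 2].
Therefore output = [0, 1, 2].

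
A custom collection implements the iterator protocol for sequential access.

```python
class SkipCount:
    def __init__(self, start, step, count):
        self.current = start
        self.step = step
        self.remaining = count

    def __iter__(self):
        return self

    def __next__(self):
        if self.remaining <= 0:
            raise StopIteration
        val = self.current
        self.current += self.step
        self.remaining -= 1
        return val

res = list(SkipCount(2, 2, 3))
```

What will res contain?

Step 1: SkipCount starts at 2, increments by 2, for 3 steps:
  Yield 2, then current += 2
  Yield 4, then current += 2
  Yield 6, then current += 2
Therefore res = [2, 4, 6].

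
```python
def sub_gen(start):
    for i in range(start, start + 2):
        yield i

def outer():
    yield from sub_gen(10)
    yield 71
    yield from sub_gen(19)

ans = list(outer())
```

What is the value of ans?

Step 1: outer() delegates to sub_gen(10):
  yield 10
  yield 11
Step 2: yield 71
Step 3: Delegates to sub_gen(19):
  yield 19
  yield 20
Therefore ans = [10, 11, 71, 19, 20].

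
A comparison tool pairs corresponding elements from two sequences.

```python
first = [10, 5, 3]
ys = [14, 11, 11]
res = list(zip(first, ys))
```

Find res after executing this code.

Step 1: zip pairs elements at same index:
  Index 0: (10, 14)
  Index 1: (5, 11)
  Index 2: (3, 11)
Therefore res = [(10, 14), (5, 11), (3, 11)].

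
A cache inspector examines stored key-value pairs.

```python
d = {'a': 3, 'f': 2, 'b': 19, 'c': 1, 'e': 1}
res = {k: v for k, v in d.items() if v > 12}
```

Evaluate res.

Step 1: Filter items where value > 12:
  'a': 3 <= 12: removed
  'f': 2 <= 12: removed
  'b': 19 > 12: kept
  'c': 1 <= 12: removed
  'e': 1 <= 12: removed
Therefore res = {'b': 19}.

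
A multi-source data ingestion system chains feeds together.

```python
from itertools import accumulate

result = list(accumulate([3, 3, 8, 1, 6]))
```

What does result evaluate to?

Step 1: accumulate computes running sums:
  + 3 = 3
  + 3 = 6
  + 8 = 14
  + 1 = 15
  + 6 = 21
Therefore result = [3, 6, 14, 15, 21].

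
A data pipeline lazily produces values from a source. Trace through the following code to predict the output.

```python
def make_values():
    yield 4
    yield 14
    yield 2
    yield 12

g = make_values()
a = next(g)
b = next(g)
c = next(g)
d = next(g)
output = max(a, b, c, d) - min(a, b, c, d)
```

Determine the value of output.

Step 1: Create generator and consume all values:
  a = next(g) = 4
  b = next(g) = 14
  c = next(g) = 2
  d = next(g) = 12
Step 2: max = 14, min = 2, output = 14 - 2 = 12.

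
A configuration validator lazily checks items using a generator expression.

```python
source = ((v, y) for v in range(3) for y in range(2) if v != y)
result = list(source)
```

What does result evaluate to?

Step 1: Nested generator over range(3) x range(2) where v != y:
  (0, 0): excluded (v == y)
  (0, 1): included
  (1, 0): included
  (1, 1): excluded (v == y)
  (2, 0): included
  (2, 1): included
Therefore result = [(0, 1), (1, 0), (2, 0), (2, 1)].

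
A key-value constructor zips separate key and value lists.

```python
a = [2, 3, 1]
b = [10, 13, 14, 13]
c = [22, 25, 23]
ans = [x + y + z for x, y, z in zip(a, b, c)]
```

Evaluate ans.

Step 1: zip three lists (truncates to shortest, len=3):
  2 + 10 + 22 = 34
  3 + 13 + 25 = 41
  1 + 14 + 23 = 38
Therefore ans = [34, 41, 38].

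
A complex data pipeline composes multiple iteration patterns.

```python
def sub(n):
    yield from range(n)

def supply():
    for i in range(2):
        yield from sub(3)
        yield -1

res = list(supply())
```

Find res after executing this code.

Step 1: For each i in range(2):
  i=0: yield from sub(3) -> [0, 1, 2], then yield -1
  i=1: yield from sub(3) -> [0, 1, 2], then yield -1
Therefore res = [0, 1, 2, -1, 0, 1, 2, -1].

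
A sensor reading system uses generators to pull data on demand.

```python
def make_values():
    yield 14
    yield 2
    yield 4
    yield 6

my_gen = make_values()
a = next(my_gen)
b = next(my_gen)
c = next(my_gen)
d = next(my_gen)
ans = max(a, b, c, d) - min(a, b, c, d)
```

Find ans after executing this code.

Step 1: Create generator and consume all values:
  a = next(my_gen) = 14
  b = next(my_gen) = 2
  c = next(my_gen) = 4
  d = next(my_gen) = 6
Step 2: max = 14, min = 2, ans = 14 - 2 = 12.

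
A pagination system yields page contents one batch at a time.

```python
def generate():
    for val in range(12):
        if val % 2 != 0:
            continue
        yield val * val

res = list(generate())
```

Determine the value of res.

Step 1: Only yield val**2 when val is divisible by 2:
  val=0: 0 % 2 == 0, yield 0**2 = 0
  val=2: 2 % 2 == 0, yield 2**2 = 4
  val=4: 4 % 2 == 0, yield 4**2 = 16
  val=6: 6 % 2 == 0, yield 6**2 = 36
  val=8: 8 % 2 == 0, yield 8**2 = 64
  val=10: 10 % 2 == 0, yield 10**2 = 100
Therefore res = [0, 4, 16, 36, 64, 100].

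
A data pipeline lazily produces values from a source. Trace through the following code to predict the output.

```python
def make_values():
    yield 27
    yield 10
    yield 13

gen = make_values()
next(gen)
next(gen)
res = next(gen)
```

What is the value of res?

Step 1: make_values() creates a generator.
Step 2: next(gen) yields 27 (consumed and discarded).
Step 3: next(gen) yields 10 (consumed and discarded).
Step 4: next(gen) yields 13, assigned to res.
Therefore res = 13.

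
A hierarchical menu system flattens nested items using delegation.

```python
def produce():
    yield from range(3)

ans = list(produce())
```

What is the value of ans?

Step 1: yield from delegates to the iterable, yielding each element.
Step 2: Collected values: [0, 1, 2].
Therefore ans = [0, 1, 2].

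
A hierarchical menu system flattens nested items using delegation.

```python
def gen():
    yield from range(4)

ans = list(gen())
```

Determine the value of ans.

Step 1: yield from delegates to the iterable, yielding each element.
Step 2: Collected values: [0, 1, 2, 3].
Therefore ans = [0, 1, 2, 3].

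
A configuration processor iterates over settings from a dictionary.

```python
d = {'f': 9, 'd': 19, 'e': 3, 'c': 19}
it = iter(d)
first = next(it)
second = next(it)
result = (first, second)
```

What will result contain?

Step 1: iter(d) iterates over keys: ['f', 'd', 'e', 'c'].
Step 2: first = next(it) = 'f', second = next(it) = 'd'.
Therefore result = ('f', 'd').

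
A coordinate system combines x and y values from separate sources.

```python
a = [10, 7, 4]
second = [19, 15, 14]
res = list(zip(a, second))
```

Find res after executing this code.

Step 1: zip pairs elements at same index:
  Index 0: (10, 19)
  Index 1: (7, 15)
  Index 2: (4, 14)
Therefore res = [(10, 19), (7, 15), (4, 14)].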